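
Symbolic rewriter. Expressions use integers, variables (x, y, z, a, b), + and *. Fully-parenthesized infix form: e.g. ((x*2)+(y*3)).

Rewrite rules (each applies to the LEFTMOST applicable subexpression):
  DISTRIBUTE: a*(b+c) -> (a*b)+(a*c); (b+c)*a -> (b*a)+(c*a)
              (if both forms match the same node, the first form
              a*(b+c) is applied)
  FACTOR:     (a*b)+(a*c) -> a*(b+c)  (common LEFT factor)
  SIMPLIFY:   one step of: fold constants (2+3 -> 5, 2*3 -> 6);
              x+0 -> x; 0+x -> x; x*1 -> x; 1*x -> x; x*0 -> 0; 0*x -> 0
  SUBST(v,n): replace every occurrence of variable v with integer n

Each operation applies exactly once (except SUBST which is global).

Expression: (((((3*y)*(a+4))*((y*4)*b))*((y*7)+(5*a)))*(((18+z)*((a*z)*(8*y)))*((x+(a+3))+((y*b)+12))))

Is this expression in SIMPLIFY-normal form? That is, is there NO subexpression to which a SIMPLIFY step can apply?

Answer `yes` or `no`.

Answer: yes

Derivation:
Expression: (((((3*y)*(a+4))*((y*4)*b))*((y*7)+(5*a)))*(((18+z)*((a*z)*(8*y)))*((x+(a+3))+((y*b)+12))))
Scanning for simplifiable subexpressions (pre-order)...
  at root: (((((3*y)*(a+4))*((y*4)*b))*((y*7)+(5*a)))*(((18+z)*((a*z)*(8*y)))*((x+(a+3))+((y*b)+12)))) (not simplifiable)
  at L: ((((3*y)*(a+4))*((y*4)*b))*((y*7)+(5*a))) (not simplifiable)
  at LL: (((3*y)*(a+4))*((y*4)*b)) (not simplifiable)
  at LLL: ((3*y)*(a+4)) (not simplifiable)
  at LLLL: (3*y) (not simplifiable)
  at LLLR: (a+4) (not simplifiable)
  at LLR: ((y*4)*b) (not simplifiable)
  at LLRL: (y*4) (not simplifiable)
  at LR: ((y*7)+(5*a)) (not simplifiable)
  at LRL: (y*7) (not simplifiable)
  at LRR: (5*a) (not simplifiable)
  at R: (((18+z)*((a*z)*(8*y)))*((x+(a+3))+((y*b)+12))) (not simplifiable)
  at RL: ((18+z)*((a*z)*(8*y))) (not simplifiable)
  at RLL: (18+z) (not simplifiable)
  at RLR: ((a*z)*(8*y)) (not simplifiable)
  at RLRL: (a*z) (not simplifiable)
  at RLRR: (8*y) (not simplifiable)
  at RR: ((x+(a+3))+((y*b)+12)) (not simplifiable)
  at RRL: (x+(a+3)) (not simplifiable)
  at RRLR: (a+3) (not simplifiable)
  at RRR: ((y*b)+12) (not simplifiable)
  at RRRL: (y*b) (not simplifiable)
Result: no simplifiable subexpression found -> normal form.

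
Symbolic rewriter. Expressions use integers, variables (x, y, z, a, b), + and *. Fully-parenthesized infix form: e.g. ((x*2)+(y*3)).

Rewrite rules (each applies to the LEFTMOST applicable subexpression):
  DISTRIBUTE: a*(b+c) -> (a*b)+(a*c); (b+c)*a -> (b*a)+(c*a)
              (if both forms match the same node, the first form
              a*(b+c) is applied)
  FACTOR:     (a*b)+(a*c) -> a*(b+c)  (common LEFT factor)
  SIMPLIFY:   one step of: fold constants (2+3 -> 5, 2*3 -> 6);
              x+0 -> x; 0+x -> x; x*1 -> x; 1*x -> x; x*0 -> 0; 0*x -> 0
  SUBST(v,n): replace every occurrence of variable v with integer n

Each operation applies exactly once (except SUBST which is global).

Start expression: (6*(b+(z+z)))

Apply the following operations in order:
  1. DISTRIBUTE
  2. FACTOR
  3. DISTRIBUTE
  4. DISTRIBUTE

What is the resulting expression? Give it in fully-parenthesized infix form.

Answer: ((6*b)+((6*z)+(6*z)))

Derivation:
Start: (6*(b+(z+z)))
Apply DISTRIBUTE at root (target: (6*(b+(z+z)))): (6*(b+(z+z))) -> ((6*b)+(6*(z+z)))
Apply FACTOR at root (target: ((6*b)+(6*(z+z)))): ((6*b)+(6*(z+z))) -> (6*(b+(z+z)))
Apply DISTRIBUTE at root (target: (6*(b+(z+z)))): (6*(b+(z+z))) -> ((6*b)+(6*(z+z)))
Apply DISTRIBUTE at R (target: (6*(z+z))): ((6*b)+(6*(z+z))) -> ((6*b)+((6*z)+(6*z)))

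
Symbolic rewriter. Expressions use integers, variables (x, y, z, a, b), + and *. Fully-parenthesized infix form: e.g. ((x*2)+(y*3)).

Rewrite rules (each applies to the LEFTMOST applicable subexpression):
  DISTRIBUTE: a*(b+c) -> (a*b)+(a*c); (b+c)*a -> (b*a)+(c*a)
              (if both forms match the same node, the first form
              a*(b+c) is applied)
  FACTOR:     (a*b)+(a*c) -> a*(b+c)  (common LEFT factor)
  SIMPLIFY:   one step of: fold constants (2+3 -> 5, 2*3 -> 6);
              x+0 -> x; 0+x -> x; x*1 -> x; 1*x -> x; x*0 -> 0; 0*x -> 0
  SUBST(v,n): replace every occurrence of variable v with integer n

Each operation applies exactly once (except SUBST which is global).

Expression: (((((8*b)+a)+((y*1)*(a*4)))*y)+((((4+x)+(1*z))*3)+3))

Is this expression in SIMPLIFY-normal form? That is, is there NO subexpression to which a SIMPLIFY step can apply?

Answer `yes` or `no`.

Expression: (((((8*b)+a)+((y*1)*(a*4)))*y)+((((4+x)+(1*z))*3)+3))
Scanning for simplifiable subexpressions (pre-order)...
  at root: (((((8*b)+a)+((y*1)*(a*4)))*y)+((((4+x)+(1*z))*3)+3)) (not simplifiable)
  at L: ((((8*b)+a)+((y*1)*(a*4)))*y) (not simplifiable)
  at LL: (((8*b)+a)+((y*1)*(a*4))) (not simplifiable)
  at LLL: ((8*b)+a) (not simplifiable)
  at LLLL: (8*b) (not simplifiable)
  at LLR: ((y*1)*(a*4)) (not simplifiable)
  at LLRL: (y*1) (SIMPLIFIABLE)
  at LLRR: (a*4) (not simplifiable)
  at R: ((((4+x)+(1*z))*3)+3) (not simplifiable)
  at RL: (((4+x)+(1*z))*3) (not simplifiable)
  at RLL: ((4+x)+(1*z)) (not simplifiable)
  at RLLL: (4+x) (not simplifiable)
  at RLLR: (1*z) (SIMPLIFIABLE)
Found simplifiable subexpr at path LLRL: (y*1)
One SIMPLIFY step would give: (((((8*b)+a)+(y*(a*4)))*y)+((((4+x)+(1*z))*3)+3))
-> NOT in normal form.

Answer: no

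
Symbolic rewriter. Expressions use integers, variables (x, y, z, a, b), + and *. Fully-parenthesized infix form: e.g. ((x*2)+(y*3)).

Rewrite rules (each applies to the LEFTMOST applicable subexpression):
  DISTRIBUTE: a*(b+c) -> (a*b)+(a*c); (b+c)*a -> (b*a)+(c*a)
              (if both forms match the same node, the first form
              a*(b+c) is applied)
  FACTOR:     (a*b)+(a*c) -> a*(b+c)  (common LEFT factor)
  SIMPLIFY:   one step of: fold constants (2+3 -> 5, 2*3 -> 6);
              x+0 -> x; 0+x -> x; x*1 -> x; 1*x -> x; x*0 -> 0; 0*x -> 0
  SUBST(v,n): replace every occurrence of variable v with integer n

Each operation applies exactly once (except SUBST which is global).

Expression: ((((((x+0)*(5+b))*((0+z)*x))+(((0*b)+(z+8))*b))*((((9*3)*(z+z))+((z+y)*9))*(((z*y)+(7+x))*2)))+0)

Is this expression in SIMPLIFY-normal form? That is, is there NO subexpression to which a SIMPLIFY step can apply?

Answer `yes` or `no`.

Answer: no

Derivation:
Expression: ((((((x+0)*(5+b))*((0+z)*x))+(((0*b)+(z+8))*b))*((((9*3)*(z+z))+((z+y)*9))*(((z*y)+(7+x))*2)))+0)
Scanning for simplifiable subexpressions (pre-order)...
  at root: ((((((x+0)*(5+b))*((0+z)*x))+(((0*b)+(z+8))*b))*((((9*3)*(z+z))+((z+y)*9))*(((z*y)+(7+x))*2)))+0) (SIMPLIFIABLE)
  at L: (((((x+0)*(5+b))*((0+z)*x))+(((0*b)+(z+8))*b))*((((9*3)*(z+z))+((z+y)*9))*(((z*y)+(7+x))*2))) (not simplifiable)
  at LL: ((((x+0)*(5+b))*((0+z)*x))+(((0*b)+(z+8))*b)) (not simplifiable)
  at LLL: (((x+0)*(5+b))*((0+z)*x)) (not simplifiable)
  at LLLL: ((x+0)*(5+b)) (not simplifiable)
  at LLLLL: (x+0) (SIMPLIFIABLE)
  at LLLLR: (5+b) (not simplifiable)
  at LLLR: ((0+z)*x) (not simplifiable)
  at LLLRL: (0+z) (SIMPLIFIABLE)
  at LLR: (((0*b)+(z+8))*b) (not simplifiable)
  at LLRL: ((0*b)+(z+8)) (not simplifiable)
  at LLRLL: (0*b) (SIMPLIFIABLE)
  at LLRLR: (z+8) (not simplifiable)
  at LR: ((((9*3)*(z+z))+((z+y)*9))*(((z*y)+(7+x))*2)) (not simplifiable)
  at LRL: (((9*3)*(z+z))+((z+y)*9)) (not simplifiable)
  at LRLL: ((9*3)*(z+z)) (not simplifiable)
  at LRLLL: (9*3) (SIMPLIFIABLE)
  at LRLLR: (z+z) (not simplifiable)
  at LRLR: ((z+y)*9) (not simplifiable)
  at LRLRL: (z+y) (not simplifiable)
  at LRR: (((z*y)+(7+x))*2) (not simplifiable)
  at LRRL: ((z*y)+(7+x)) (not simplifiable)
  at LRRLL: (z*y) (not simplifiable)
  at LRRLR: (7+x) (not simplifiable)
Found simplifiable subexpr at path root: ((((((x+0)*(5+b))*((0+z)*x))+(((0*b)+(z+8))*b))*((((9*3)*(z+z))+((z+y)*9))*(((z*y)+(7+x))*2)))+0)
One SIMPLIFY step would give: (((((x+0)*(5+b))*((0+z)*x))+(((0*b)+(z+8))*b))*((((9*3)*(z+z))+((z+y)*9))*(((z*y)+(7+x))*2)))
-> NOT in normal form.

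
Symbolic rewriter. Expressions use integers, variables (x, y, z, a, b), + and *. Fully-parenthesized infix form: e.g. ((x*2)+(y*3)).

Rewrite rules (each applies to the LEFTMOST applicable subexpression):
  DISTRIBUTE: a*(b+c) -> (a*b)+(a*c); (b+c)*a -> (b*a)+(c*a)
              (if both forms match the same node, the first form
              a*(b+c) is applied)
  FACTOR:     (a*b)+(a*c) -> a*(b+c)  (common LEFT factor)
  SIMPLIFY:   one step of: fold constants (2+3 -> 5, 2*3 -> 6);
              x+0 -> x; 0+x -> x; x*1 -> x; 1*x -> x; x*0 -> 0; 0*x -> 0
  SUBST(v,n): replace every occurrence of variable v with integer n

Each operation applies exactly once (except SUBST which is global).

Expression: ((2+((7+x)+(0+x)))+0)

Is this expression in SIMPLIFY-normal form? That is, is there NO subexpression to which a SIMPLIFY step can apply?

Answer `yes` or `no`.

Expression: ((2+((7+x)+(0+x)))+0)
Scanning for simplifiable subexpressions (pre-order)...
  at root: ((2+((7+x)+(0+x)))+0) (SIMPLIFIABLE)
  at L: (2+((7+x)+(0+x))) (not simplifiable)
  at LR: ((7+x)+(0+x)) (not simplifiable)
  at LRL: (7+x) (not simplifiable)
  at LRR: (0+x) (SIMPLIFIABLE)
Found simplifiable subexpr at path root: ((2+((7+x)+(0+x)))+0)
One SIMPLIFY step would give: (2+((7+x)+(0+x)))
-> NOT in normal form.

Answer: no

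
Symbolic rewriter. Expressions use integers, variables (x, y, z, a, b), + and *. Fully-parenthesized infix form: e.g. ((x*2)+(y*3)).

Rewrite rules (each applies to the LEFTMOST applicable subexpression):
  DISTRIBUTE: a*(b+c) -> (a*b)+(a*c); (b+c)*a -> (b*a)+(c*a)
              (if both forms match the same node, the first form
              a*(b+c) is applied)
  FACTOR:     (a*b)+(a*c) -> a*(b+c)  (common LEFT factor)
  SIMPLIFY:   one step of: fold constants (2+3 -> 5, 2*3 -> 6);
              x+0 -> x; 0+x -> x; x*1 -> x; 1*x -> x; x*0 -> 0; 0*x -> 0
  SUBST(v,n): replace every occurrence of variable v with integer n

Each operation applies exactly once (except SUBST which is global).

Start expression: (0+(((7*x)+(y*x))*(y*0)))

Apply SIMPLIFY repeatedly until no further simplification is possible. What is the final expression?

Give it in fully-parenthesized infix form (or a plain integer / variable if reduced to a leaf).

Start: (0+(((7*x)+(y*x))*(y*0)))
Step 1: at root: (0+(((7*x)+(y*x))*(y*0))) -> (((7*x)+(y*x))*(y*0)); overall: (0+(((7*x)+(y*x))*(y*0))) -> (((7*x)+(y*x))*(y*0))
Step 2: at R: (y*0) -> 0; overall: (((7*x)+(y*x))*(y*0)) -> (((7*x)+(y*x))*0)
Step 3: at root: (((7*x)+(y*x))*0) -> 0; overall: (((7*x)+(y*x))*0) -> 0
Fixed point: 0

Answer: 0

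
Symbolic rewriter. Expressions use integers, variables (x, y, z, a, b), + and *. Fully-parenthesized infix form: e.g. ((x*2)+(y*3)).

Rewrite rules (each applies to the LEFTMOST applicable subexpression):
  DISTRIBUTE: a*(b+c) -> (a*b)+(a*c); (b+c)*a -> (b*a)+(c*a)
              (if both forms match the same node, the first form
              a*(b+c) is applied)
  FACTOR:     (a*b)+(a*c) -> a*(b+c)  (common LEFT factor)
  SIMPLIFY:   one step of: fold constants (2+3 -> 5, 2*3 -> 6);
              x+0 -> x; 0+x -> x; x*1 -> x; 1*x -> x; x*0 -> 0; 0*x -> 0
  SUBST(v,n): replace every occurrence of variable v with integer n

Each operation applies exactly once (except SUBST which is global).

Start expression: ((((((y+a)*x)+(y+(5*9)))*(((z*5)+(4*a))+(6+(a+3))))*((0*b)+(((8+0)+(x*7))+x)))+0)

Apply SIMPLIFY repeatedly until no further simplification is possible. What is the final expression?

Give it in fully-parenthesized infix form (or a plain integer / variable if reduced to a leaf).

Start: ((((((y+a)*x)+(y+(5*9)))*(((z*5)+(4*a))+(6+(a+3))))*((0*b)+(((8+0)+(x*7))+x)))+0)
Step 1: at root: ((((((y+a)*x)+(y+(5*9)))*(((z*5)+(4*a))+(6+(a+3))))*((0*b)+(((8+0)+(x*7))+x)))+0) -> (((((y+a)*x)+(y+(5*9)))*(((z*5)+(4*a))+(6+(a+3))))*((0*b)+(((8+0)+(x*7))+x))); overall: ((((((y+a)*x)+(y+(5*9)))*(((z*5)+(4*a))+(6+(a+3))))*((0*b)+(((8+0)+(x*7))+x)))+0) -> (((((y+a)*x)+(y+(5*9)))*(((z*5)+(4*a))+(6+(a+3))))*((0*b)+(((8+0)+(x*7))+x)))
Step 2: at LLRR: (5*9) -> 45; overall: (((((y+a)*x)+(y+(5*9)))*(((z*5)+(4*a))+(6+(a+3))))*((0*b)+(((8+0)+(x*7))+x))) -> (((((y+a)*x)+(y+45))*(((z*5)+(4*a))+(6+(a+3))))*((0*b)+(((8+0)+(x*7))+x)))
Step 3: at RL: (0*b) -> 0; overall: (((((y+a)*x)+(y+45))*(((z*5)+(4*a))+(6+(a+3))))*((0*b)+(((8+0)+(x*7))+x))) -> (((((y+a)*x)+(y+45))*(((z*5)+(4*a))+(6+(a+3))))*(0+(((8+0)+(x*7))+x)))
Step 4: at R: (0+(((8+0)+(x*7))+x)) -> (((8+0)+(x*7))+x); overall: (((((y+a)*x)+(y+45))*(((z*5)+(4*a))+(6+(a+3))))*(0+(((8+0)+(x*7))+x))) -> (((((y+a)*x)+(y+45))*(((z*5)+(4*a))+(6+(a+3))))*(((8+0)+(x*7))+x))
Step 5: at RLL: (8+0) -> 8; overall: (((((y+a)*x)+(y+45))*(((z*5)+(4*a))+(6+(a+3))))*(((8+0)+(x*7))+x)) -> (((((y+a)*x)+(y+45))*(((z*5)+(4*a))+(6+(a+3))))*((8+(x*7))+x))
Fixed point: (((((y+a)*x)+(y+45))*(((z*5)+(4*a))+(6+(a+3))))*((8+(x*7))+x))

Answer: (((((y+a)*x)+(y+45))*(((z*5)+(4*a))+(6+(a+3))))*((8+(x*7))+x))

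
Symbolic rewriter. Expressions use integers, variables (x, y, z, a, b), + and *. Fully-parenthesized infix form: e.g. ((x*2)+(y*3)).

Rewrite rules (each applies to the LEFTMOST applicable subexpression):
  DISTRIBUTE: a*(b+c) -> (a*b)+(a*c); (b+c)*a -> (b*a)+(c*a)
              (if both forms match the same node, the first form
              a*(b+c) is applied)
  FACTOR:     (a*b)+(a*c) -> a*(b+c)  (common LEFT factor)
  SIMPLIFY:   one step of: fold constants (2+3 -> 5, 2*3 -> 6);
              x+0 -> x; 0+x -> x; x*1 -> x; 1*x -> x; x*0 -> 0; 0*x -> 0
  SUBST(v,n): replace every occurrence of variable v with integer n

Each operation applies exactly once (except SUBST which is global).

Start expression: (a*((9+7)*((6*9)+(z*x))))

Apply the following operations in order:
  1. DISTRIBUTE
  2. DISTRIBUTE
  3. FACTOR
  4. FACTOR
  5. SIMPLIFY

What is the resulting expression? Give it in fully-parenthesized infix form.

Answer: (a*(16*((6*9)+(z*x))))

Derivation:
Start: (a*((9+7)*((6*9)+(z*x))))
Apply DISTRIBUTE at R (target: ((9+7)*((6*9)+(z*x)))): (a*((9+7)*((6*9)+(z*x)))) -> (a*(((9+7)*(6*9))+((9+7)*(z*x))))
Apply DISTRIBUTE at root (target: (a*(((9+7)*(6*9))+((9+7)*(z*x))))): (a*(((9+7)*(6*9))+((9+7)*(z*x)))) -> ((a*((9+7)*(6*9)))+(a*((9+7)*(z*x))))
Apply FACTOR at root (target: ((a*((9+7)*(6*9)))+(a*((9+7)*(z*x))))): ((a*((9+7)*(6*9)))+(a*((9+7)*(z*x)))) -> (a*(((9+7)*(6*9))+((9+7)*(z*x))))
Apply FACTOR at R (target: (((9+7)*(6*9))+((9+7)*(z*x)))): (a*(((9+7)*(6*9))+((9+7)*(z*x)))) -> (a*((9+7)*((6*9)+(z*x))))
Apply SIMPLIFY at RL (target: (9+7)): (a*((9+7)*((6*9)+(z*x)))) -> (a*(16*((6*9)+(z*x))))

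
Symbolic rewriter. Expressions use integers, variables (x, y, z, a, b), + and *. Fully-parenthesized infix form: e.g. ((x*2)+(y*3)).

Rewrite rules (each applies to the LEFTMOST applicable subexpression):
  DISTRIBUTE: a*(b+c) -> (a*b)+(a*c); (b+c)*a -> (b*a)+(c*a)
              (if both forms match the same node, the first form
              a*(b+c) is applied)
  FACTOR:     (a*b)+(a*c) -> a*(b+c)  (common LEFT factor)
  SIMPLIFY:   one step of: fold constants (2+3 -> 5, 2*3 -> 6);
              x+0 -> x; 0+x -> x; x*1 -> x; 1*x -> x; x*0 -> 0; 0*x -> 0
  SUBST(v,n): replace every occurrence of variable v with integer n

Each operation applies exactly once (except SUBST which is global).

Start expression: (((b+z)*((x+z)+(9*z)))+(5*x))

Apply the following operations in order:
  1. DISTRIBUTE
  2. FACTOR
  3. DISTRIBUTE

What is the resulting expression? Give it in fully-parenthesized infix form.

Start: (((b+z)*((x+z)+(9*z)))+(5*x))
Apply DISTRIBUTE at L (target: ((b+z)*((x+z)+(9*z)))): (((b+z)*((x+z)+(9*z)))+(5*x)) -> ((((b+z)*(x+z))+((b+z)*(9*z)))+(5*x))
Apply FACTOR at L (target: (((b+z)*(x+z))+((b+z)*(9*z)))): ((((b+z)*(x+z))+((b+z)*(9*z)))+(5*x)) -> (((b+z)*((x+z)+(9*z)))+(5*x))
Apply DISTRIBUTE at L (target: ((b+z)*((x+z)+(9*z)))): (((b+z)*((x+z)+(9*z)))+(5*x)) -> ((((b+z)*(x+z))+((b+z)*(9*z)))+(5*x))

Answer: ((((b+z)*(x+z))+((b+z)*(9*z)))+(5*x))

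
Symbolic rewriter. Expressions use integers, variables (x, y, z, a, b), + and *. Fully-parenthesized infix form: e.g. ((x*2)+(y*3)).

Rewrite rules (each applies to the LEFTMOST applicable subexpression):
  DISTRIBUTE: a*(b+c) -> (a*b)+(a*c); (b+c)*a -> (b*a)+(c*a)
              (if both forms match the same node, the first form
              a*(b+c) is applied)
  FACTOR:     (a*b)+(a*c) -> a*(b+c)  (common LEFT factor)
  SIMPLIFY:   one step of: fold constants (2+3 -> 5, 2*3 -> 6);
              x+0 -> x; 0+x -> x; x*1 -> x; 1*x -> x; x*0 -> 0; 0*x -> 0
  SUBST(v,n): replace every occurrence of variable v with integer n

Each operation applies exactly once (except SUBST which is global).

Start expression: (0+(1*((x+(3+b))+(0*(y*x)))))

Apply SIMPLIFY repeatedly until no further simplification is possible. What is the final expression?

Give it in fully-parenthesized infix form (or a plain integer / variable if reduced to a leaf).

Answer: (x+(3+b))

Derivation:
Start: (0+(1*((x+(3+b))+(0*(y*x)))))
Step 1: at root: (0+(1*((x+(3+b))+(0*(y*x))))) -> (1*((x+(3+b))+(0*(y*x)))); overall: (0+(1*((x+(3+b))+(0*(y*x))))) -> (1*((x+(3+b))+(0*(y*x))))
Step 2: at root: (1*((x+(3+b))+(0*(y*x)))) -> ((x+(3+b))+(0*(y*x))); overall: (1*((x+(3+b))+(0*(y*x)))) -> ((x+(3+b))+(0*(y*x)))
Step 3: at R: (0*(y*x)) -> 0; overall: ((x+(3+b))+(0*(y*x))) -> ((x+(3+b))+0)
Step 4: at root: ((x+(3+b))+0) -> (x+(3+b)); overall: ((x+(3+b))+0) -> (x+(3+b))
Fixed point: (x+(3+b))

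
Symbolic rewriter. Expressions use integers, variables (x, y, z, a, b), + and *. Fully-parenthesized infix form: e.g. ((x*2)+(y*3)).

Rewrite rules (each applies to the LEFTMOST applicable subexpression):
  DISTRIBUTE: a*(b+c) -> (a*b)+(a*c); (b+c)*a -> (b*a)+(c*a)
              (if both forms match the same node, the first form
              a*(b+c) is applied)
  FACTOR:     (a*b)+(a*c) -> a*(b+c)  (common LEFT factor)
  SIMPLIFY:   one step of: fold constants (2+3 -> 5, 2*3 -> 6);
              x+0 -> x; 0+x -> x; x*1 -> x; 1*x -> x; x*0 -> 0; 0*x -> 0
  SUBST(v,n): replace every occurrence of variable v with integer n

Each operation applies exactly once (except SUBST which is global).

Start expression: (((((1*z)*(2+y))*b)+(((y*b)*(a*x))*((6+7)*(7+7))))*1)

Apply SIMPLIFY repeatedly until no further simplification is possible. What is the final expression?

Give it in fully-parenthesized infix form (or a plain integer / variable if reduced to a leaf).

Start: (((((1*z)*(2+y))*b)+(((y*b)*(a*x))*((6+7)*(7+7))))*1)
Step 1: at root: (((((1*z)*(2+y))*b)+(((y*b)*(a*x))*((6+7)*(7+7))))*1) -> ((((1*z)*(2+y))*b)+(((y*b)*(a*x))*((6+7)*(7+7)))); overall: (((((1*z)*(2+y))*b)+(((y*b)*(a*x))*((6+7)*(7+7))))*1) -> ((((1*z)*(2+y))*b)+(((y*b)*(a*x))*((6+7)*(7+7))))
Step 2: at LLL: (1*z) -> z; overall: ((((1*z)*(2+y))*b)+(((y*b)*(a*x))*((6+7)*(7+7)))) -> (((z*(2+y))*b)+(((y*b)*(a*x))*((6+7)*(7+7))))
Step 3: at RRL: (6+7) -> 13; overall: (((z*(2+y))*b)+(((y*b)*(a*x))*((6+7)*(7+7)))) -> (((z*(2+y))*b)+(((y*b)*(a*x))*(13*(7+7))))
Step 4: at RRR: (7+7) -> 14; overall: (((z*(2+y))*b)+(((y*b)*(a*x))*(13*(7+7)))) -> (((z*(2+y))*b)+(((y*b)*(a*x))*(13*14)))
Step 5: at RR: (13*14) -> 182; overall: (((z*(2+y))*b)+(((y*b)*(a*x))*(13*14))) -> (((z*(2+y))*b)+(((y*b)*(a*x))*182))
Fixed point: (((z*(2+y))*b)+(((y*b)*(a*x))*182))

Answer: (((z*(2+y))*b)+(((y*b)*(a*x))*182))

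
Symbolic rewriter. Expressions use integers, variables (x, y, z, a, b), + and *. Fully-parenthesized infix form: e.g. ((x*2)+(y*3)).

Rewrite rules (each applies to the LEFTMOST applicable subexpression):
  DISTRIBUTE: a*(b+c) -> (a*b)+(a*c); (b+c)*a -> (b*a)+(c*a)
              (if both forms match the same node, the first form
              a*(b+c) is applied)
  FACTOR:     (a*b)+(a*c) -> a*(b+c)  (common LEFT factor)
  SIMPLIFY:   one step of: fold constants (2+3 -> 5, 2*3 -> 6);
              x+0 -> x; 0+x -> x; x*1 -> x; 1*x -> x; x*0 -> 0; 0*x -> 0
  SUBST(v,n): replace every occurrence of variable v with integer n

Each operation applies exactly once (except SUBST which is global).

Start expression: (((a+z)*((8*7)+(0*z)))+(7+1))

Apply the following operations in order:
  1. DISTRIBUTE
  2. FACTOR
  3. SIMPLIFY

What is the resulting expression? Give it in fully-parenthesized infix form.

Answer: (((a+z)*(56+(0*z)))+(7+1))

Derivation:
Start: (((a+z)*((8*7)+(0*z)))+(7+1))
Apply DISTRIBUTE at L (target: ((a+z)*((8*7)+(0*z)))): (((a+z)*((8*7)+(0*z)))+(7+1)) -> ((((a+z)*(8*7))+((a+z)*(0*z)))+(7+1))
Apply FACTOR at L (target: (((a+z)*(8*7))+((a+z)*(0*z)))): ((((a+z)*(8*7))+((a+z)*(0*z)))+(7+1)) -> (((a+z)*((8*7)+(0*z)))+(7+1))
Apply SIMPLIFY at LRL (target: (8*7)): (((a+z)*((8*7)+(0*z)))+(7+1)) -> (((a+z)*(56+(0*z)))+(7+1))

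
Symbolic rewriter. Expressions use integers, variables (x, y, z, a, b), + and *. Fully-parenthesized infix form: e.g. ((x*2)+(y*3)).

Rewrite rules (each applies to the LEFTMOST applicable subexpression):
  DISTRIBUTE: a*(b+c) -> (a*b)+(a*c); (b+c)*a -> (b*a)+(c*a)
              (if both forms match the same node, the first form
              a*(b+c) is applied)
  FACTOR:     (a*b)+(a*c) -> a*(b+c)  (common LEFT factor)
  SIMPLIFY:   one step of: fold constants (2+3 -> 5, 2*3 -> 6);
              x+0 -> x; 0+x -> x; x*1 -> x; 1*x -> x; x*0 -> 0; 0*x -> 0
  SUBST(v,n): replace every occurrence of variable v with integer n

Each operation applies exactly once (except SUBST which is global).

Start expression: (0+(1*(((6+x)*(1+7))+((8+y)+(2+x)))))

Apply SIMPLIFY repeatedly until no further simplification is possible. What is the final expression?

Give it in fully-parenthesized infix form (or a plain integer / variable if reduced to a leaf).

Start: (0+(1*(((6+x)*(1+7))+((8+y)+(2+x)))))
Step 1: at root: (0+(1*(((6+x)*(1+7))+((8+y)+(2+x))))) -> (1*(((6+x)*(1+7))+((8+y)+(2+x)))); overall: (0+(1*(((6+x)*(1+7))+((8+y)+(2+x))))) -> (1*(((6+x)*(1+7))+((8+y)+(2+x))))
Step 2: at root: (1*(((6+x)*(1+7))+((8+y)+(2+x)))) -> (((6+x)*(1+7))+((8+y)+(2+x))); overall: (1*(((6+x)*(1+7))+((8+y)+(2+x)))) -> (((6+x)*(1+7))+((8+y)+(2+x)))
Step 3: at LR: (1+7) -> 8; overall: (((6+x)*(1+7))+((8+y)+(2+x))) -> (((6+x)*8)+((8+y)+(2+x)))
Fixed point: (((6+x)*8)+((8+y)+(2+x)))

Answer: (((6+x)*8)+((8+y)+(2+x)))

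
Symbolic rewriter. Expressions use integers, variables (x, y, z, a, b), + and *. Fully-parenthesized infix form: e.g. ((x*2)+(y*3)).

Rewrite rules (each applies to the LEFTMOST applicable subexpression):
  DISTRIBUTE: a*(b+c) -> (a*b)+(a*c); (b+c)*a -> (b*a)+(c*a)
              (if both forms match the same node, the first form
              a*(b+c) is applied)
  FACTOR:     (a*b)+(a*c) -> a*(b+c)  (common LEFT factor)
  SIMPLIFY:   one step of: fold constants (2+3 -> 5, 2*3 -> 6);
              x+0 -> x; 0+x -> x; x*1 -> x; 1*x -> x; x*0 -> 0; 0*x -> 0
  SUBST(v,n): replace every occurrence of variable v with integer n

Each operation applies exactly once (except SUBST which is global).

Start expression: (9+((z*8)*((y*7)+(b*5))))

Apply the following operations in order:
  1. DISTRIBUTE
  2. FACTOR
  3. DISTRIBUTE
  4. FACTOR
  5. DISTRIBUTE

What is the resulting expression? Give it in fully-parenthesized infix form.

Start: (9+((z*8)*((y*7)+(b*5))))
Apply DISTRIBUTE at R (target: ((z*8)*((y*7)+(b*5)))): (9+((z*8)*((y*7)+(b*5)))) -> (9+(((z*8)*(y*7))+((z*8)*(b*5))))
Apply FACTOR at R (target: (((z*8)*(y*7))+((z*8)*(b*5)))): (9+(((z*8)*(y*7))+((z*8)*(b*5)))) -> (9+((z*8)*((y*7)+(b*5))))
Apply DISTRIBUTE at R (target: ((z*8)*((y*7)+(b*5)))): (9+((z*8)*((y*7)+(b*5)))) -> (9+(((z*8)*(y*7))+((z*8)*(b*5))))
Apply FACTOR at R (target: (((z*8)*(y*7))+((z*8)*(b*5)))): (9+(((z*8)*(y*7))+((z*8)*(b*5)))) -> (9+((z*8)*((y*7)+(b*5))))
Apply DISTRIBUTE at R (target: ((z*8)*((y*7)+(b*5)))): (9+((z*8)*((y*7)+(b*5)))) -> (9+(((z*8)*(y*7))+((z*8)*(b*5))))

Answer: (9+(((z*8)*(y*7))+((z*8)*(b*5))))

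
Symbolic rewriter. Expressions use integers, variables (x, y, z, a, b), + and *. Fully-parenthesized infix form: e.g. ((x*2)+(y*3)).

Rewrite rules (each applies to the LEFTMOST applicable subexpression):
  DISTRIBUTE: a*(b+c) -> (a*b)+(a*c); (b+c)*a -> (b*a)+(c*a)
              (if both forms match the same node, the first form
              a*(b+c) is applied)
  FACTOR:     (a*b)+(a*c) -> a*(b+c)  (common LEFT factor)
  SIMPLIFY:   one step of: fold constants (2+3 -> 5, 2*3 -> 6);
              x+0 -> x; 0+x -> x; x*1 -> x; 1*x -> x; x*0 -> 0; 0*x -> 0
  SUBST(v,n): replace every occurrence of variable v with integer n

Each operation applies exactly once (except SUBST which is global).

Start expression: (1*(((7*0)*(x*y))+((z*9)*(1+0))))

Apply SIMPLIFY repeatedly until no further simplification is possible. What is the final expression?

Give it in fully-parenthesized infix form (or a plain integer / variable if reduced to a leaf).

Answer: (z*9)

Derivation:
Start: (1*(((7*0)*(x*y))+((z*9)*(1+0))))
Step 1: at root: (1*(((7*0)*(x*y))+((z*9)*(1+0)))) -> (((7*0)*(x*y))+((z*9)*(1+0))); overall: (1*(((7*0)*(x*y))+((z*9)*(1+0)))) -> (((7*0)*(x*y))+((z*9)*(1+0)))
Step 2: at LL: (7*0) -> 0; overall: (((7*0)*(x*y))+((z*9)*(1+0))) -> ((0*(x*y))+((z*9)*(1+0)))
Step 3: at L: (0*(x*y)) -> 0; overall: ((0*(x*y))+((z*9)*(1+0))) -> (0+((z*9)*(1+0)))
Step 4: at root: (0+((z*9)*(1+0))) -> ((z*9)*(1+0)); overall: (0+((z*9)*(1+0))) -> ((z*9)*(1+0))
Step 5: at R: (1+0) -> 1; overall: ((z*9)*(1+0)) -> ((z*9)*1)
Step 6: at root: ((z*9)*1) -> (z*9); overall: ((z*9)*1) -> (z*9)
Fixed point: (z*9)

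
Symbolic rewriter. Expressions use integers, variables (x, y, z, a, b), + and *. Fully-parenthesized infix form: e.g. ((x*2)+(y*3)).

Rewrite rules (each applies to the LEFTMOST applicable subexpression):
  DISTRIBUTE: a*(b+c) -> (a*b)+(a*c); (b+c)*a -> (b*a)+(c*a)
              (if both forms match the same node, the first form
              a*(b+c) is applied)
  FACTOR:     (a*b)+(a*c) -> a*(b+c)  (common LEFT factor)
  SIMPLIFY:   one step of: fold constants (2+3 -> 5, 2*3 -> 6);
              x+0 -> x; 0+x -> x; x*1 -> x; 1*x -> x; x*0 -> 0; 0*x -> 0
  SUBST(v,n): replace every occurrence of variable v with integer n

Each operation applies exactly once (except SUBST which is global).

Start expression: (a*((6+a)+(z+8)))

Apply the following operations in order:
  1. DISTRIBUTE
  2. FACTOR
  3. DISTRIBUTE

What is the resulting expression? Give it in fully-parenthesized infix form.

Start: (a*((6+a)+(z+8)))
Apply DISTRIBUTE at root (target: (a*((6+a)+(z+8)))): (a*((6+a)+(z+8))) -> ((a*(6+a))+(a*(z+8)))
Apply FACTOR at root (target: ((a*(6+a))+(a*(z+8)))): ((a*(6+a))+(a*(z+8))) -> (a*((6+a)+(z+8)))
Apply DISTRIBUTE at root (target: (a*((6+a)+(z+8)))): (a*((6+a)+(z+8))) -> ((a*(6+a))+(a*(z+8)))

Answer: ((a*(6+a))+(a*(z+8)))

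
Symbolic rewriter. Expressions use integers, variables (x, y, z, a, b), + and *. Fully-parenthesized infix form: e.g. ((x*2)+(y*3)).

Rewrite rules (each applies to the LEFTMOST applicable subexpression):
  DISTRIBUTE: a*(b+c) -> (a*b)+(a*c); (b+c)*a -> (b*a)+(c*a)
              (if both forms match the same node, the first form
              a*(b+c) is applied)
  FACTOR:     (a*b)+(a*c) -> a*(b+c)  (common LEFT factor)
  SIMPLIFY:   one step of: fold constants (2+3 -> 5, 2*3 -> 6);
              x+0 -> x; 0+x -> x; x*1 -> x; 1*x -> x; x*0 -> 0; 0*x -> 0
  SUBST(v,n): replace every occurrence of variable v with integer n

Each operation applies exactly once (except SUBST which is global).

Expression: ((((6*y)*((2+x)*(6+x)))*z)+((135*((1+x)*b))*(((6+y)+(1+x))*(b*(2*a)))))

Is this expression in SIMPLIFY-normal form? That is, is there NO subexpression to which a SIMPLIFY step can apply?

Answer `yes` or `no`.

Expression: ((((6*y)*((2+x)*(6+x)))*z)+((135*((1+x)*b))*(((6+y)+(1+x))*(b*(2*a)))))
Scanning for simplifiable subexpressions (pre-order)...
  at root: ((((6*y)*((2+x)*(6+x)))*z)+((135*((1+x)*b))*(((6+y)+(1+x))*(b*(2*a))))) (not simplifiable)
  at L: (((6*y)*((2+x)*(6+x)))*z) (not simplifiable)
  at LL: ((6*y)*((2+x)*(6+x))) (not simplifiable)
  at LLL: (6*y) (not simplifiable)
  at LLR: ((2+x)*(6+x)) (not simplifiable)
  at LLRL: (2+x) (not simplifiable)
  at LLRR: (6+x) (not simplifiable)
  at R: ((135*((1+x)*b))*(((6+y)+(1+x))*(b*(2*a)))) (not simplifiable)
  at RL: (135*((1+x)*b)) (not simplifiable)
  at RLR: ((1+x)*b) (not simplifiable)
  at RLRL: (1+x) (not simplifiable)
  at RR: (((6+y)+(1+x))*(b*(2*a))) (not simplifiable)
  at RRL: ((6+y)+(1+x)) (not simplifiable)
  at RRLL: (6+y) (not simplifiable)
  at RRLR: (1+x) (not simplifiable)
  at RRR: (b*(2*a)) (not simplifiable)
  at RRRR: (2*a) (not simplifiable)
Result: no simplifiable subexpression found -> normal form.

Answer: yes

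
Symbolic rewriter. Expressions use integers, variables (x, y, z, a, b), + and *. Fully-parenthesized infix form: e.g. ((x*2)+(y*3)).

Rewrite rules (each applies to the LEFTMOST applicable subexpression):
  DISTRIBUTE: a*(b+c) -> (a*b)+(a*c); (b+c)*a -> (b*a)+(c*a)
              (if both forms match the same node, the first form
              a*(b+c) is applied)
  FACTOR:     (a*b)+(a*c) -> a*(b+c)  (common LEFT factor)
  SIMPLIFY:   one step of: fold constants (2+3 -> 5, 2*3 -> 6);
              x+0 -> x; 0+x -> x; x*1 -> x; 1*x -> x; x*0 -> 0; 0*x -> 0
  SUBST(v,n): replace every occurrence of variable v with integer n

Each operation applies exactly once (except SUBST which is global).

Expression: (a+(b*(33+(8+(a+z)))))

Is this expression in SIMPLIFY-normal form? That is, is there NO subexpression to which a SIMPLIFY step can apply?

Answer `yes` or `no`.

Answer: yes

Derivation:
Expression: (a+(b*(33+(8+(a+z)))))
Scanning for simplifiable subexpressions (pre-order)...
  at root: (a+(b*(33+(8+(a+z))))) (not simplifiable)
  at R: (b*(33+(8+(a+z)))) (not simplifiable)
  at RR: (33+(8+(a+z))) (not simplifiable)
  at RRR: (8+(a+z)) (not simplifiable)
  at RRRR: (a+z) (not simplifiable)
Result: no simplifiable subexpression found -> normal form.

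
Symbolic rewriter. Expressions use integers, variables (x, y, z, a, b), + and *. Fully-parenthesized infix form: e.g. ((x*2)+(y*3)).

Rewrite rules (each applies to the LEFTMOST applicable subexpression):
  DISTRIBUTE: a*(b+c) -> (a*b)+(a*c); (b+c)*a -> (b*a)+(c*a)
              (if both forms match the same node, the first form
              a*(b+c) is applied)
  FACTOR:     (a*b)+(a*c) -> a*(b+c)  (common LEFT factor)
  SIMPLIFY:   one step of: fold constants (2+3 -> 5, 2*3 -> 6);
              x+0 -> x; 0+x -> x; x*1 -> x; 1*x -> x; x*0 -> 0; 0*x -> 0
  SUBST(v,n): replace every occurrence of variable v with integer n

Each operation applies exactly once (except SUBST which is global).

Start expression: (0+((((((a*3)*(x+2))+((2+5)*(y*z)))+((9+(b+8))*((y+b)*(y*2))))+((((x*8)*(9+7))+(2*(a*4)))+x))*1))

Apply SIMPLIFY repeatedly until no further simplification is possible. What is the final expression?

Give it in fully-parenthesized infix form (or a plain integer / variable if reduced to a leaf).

Start: (0+((((((a*3)*(x+2))+((2+5)*(y*z)))+((9+(b+8))*((y+b)*(y*2))))+((((x*8)*(9+7))+(2*(a*4)))+x))*1))
Step 1: at root: (0+((((((a*3)*(x+2))+((2+5)*(y*z)))+((9+(b+8))*((y+b)*(y*2))))+((((x*8)*(9+7))+(2*(a*4)))+x))*1)) -> ((((((a*3)*(x+2))+((2+5)*(y*z)))+((9+(b+8))*((y+b)*(y*2))))+((((x*8)*(9+7))+(2*(a*4)))+x))*1); overall: (0+((((((a*3)*(x+2))+((2+5)*(y*z)))+((9+(b+8))*((y+b)*(y*2))))+((((x*8)*(9+7))+(2*(a*4)))+x))*1)) -> ((((((a*3)*(x+2))+((2+5)*(y*z)))+((9+(b+8))*((y+b)*(y*2))))+((((x*8)*(9+7))+(2*(a*4)))+x))*1)
Step 2: at root: ((((((a*3)*(x+2))+((2+5)*(y*z)))+((9+(b+8))*((y+b)*(y*2))))+((((x*8)*(9+7))+(2*(a*4)))+x))*1) -> (((((a*3)*(x+2))+((2+5)*(y*z)))+((9+(b+8))*((y+b)*(y*2))))+((((x*8)*(9+7))+(2*(a*4)))+x)); overall: ((((((a*3)*(x+2))+((2+5)*(y*z)))+((9+(b+8))*((y+b)*(y*2))))+((((x*8)*(9+7))+(2*(a*4)))+x))*1) -> (((((a*3)*(x+2))+((2+5)*(y*z)))+((9+(b+8))*((y+b)*(y*2))))+((((x*8)*(9+7))+(2*(a*4)))+x))
Step 3: at LLRL: (2+5) -> 7; overall: (((((a*3)*(x+2))+((2+5)*(y*z)))+((9+(b+8))*((y+b)*(y*2))))+((((x*8)*(9+7))+(2*(a*4)))+x)) -> (((((a*3)*(x+2))+(7*(y*z)))+((9+(b+8))*((y+b)*(y*2))))+((((x*8)*(9+7))+(2*(a*4)))+x))
Step 4: at RLLR: (9+7) -> 16; overall: (((((a*3)*(x+2))+(7*(y*z)))+((9+(b+8))*((y+b)*(y*2))))+((((x*8)*(9+7))+(2*(a*4)))+x)) -> (((((a*3)*(x+2))+(7*(y*z)))+((9+(b+8))*((y+b)*(y*2))))+((((x*8)*16)+(2*(a*4)))+x))
Fixed point: (((((a*3)*(x+2))+(7*(y*z)))+((9+(b+8))*((y+b)*(y*2))))+((((x*8)*16)+(2*(a*4)))+x))

Answer: (((((a*3)*(x+2))+(7*(y*z)))+((9+(b+8))*((y+b)*(y*2))))+((((x*8)*16)+(2*(a*4)))+x))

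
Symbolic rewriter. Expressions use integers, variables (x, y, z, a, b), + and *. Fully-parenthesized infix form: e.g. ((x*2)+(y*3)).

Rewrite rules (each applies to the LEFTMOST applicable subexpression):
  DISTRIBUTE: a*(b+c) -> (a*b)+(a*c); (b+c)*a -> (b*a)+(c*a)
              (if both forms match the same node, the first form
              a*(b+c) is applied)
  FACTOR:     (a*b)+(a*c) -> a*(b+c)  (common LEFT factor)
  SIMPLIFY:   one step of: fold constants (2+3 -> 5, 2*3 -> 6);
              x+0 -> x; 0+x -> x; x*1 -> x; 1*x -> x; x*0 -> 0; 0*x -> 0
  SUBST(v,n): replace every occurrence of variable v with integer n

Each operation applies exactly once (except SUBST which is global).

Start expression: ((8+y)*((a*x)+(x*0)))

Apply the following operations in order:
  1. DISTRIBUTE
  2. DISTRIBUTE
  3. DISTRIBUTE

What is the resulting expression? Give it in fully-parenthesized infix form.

Start: ((8+y)*((a*x)+(x*0)))
Apply DISTRIBUTE at root (target: ((8+y)*((a*x)+(x*0)))): ((8+y)*((a*x)+(x*0))) -> (((8+y)*(a*x))+((8+y)*(x*0)))
Apply DISTRIBUTE at L (target: ((8+y)*(a*x))): (((8+y)*(a*x))+((8+y)*(x*0))) -> (((8*(a*x))+(y*(a*x)))+((8+y)*(x*0)))
Apply DISTRIBUTE at R (target: ((8+y)*(x*0))): (((8*(a*x))+(y*(a*x)))+((8+y)*(x*0))) -> (((8*(a*x))+(y*(a*x)))+((8*(x*0))+(y*(x*0))))

Answer: (((8*(a*x))+(y*(a*x)))+((8*(x*0))+(y*(x*0))))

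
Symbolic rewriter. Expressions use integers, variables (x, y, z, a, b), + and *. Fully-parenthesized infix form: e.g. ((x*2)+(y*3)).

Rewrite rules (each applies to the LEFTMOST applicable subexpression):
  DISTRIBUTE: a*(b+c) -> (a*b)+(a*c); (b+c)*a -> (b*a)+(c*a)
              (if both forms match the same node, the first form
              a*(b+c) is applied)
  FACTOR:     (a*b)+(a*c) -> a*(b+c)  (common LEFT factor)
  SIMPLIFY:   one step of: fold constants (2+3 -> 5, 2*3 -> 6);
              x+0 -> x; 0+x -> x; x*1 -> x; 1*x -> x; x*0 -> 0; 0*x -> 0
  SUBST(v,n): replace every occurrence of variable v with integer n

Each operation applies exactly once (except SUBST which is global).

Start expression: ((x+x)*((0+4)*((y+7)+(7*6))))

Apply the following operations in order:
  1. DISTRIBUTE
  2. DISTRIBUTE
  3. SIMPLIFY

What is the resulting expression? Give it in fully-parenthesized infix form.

Answer: ((x*((4*(y+7))+((0+4)*(7*6))))+(x*((0+4)*((y+7)+(7*6)))))

Derivation:
Start: ((x+x)*((0+4)*((y+7)+(7*6))))
Apply DISTRIBUTE at root (target: ((x+x)*((0+4)*((y+7)+(7*6))))): ((x+x)*((0+4)*((y+7)+(7*6)))) -> ((x*((0+4)*((y+7)+(7*6))))+(x*((0+4)*((y+7)+(7*6)))))
Apply DISTRIBUTE at LR (target: ((0+4)*((y+7)+(7*6)))): ((x*((0+4)*((y+7)+(7*6))))+(x*((0+4)*((y+7)+(7*6))))) -> ((x*(((0+4)*(y+7))+((0+4)*(7*6))))+(x*((0+4)*((y+7)+(7*6)))))
Apply SIMPLIFY at LRLL (target: (0+4)): ((x*(((0+4)*(y+7))+((0+4)*(7*6))))+(x*((0+4)*((y+7)+(7*6))))) -> ((x*((4*(y+7))+((0+4)*(7*6))))+(x*((0+4)*((y+7)+(7*6)))))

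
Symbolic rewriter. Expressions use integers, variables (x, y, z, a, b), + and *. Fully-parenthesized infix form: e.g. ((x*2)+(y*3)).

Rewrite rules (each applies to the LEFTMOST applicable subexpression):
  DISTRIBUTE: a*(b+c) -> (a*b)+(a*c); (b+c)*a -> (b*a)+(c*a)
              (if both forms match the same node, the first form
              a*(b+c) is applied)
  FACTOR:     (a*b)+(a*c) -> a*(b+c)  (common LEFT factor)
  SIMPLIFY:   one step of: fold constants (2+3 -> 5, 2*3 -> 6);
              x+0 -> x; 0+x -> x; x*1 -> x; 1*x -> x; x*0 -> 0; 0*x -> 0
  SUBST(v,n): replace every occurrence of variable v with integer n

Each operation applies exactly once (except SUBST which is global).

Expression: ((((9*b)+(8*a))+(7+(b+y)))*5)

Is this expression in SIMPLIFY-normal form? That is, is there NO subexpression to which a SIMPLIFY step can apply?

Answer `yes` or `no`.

Answer: yes

Derivation:
Expression: ((((9*b)+(8*a))+(7+(b+y)))*5)
Scanning for simplifiable subexpressions (pre-order)...
  at root: ((((9*b)+(8*a))+(7+(b+y)))*5) (not simplifiable)
  at L: (((9*b)+(8*a))+(7+(b+y))) (not simplifiable)
  at LL: ((9*b)+(8*a)) (not simplifiable)
  at LLL: (9*b) (not simplifiable)
  at LLR: (8*a) (not simplifiable)
  at LR: (7+(b+y)) (not simplifiable)
  at LRR: (b+y) (not simplifiable)
Result: no simplifiable subexpression found -> normal form.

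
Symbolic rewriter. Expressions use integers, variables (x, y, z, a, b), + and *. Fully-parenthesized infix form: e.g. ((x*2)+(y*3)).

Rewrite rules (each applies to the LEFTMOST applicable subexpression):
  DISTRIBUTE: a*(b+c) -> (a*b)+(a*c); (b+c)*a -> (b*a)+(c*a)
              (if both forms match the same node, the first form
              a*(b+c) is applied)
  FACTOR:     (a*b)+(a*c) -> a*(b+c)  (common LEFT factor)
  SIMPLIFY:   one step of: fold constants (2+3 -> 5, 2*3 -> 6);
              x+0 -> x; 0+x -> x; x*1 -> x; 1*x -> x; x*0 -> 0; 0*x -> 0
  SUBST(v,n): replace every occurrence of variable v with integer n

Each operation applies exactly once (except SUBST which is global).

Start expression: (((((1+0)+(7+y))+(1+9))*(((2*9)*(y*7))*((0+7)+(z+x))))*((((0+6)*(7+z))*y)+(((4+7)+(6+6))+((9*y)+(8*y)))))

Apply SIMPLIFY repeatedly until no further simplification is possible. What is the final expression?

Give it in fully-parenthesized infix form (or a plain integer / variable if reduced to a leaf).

Start: (((((1+0)+(7+y))+(1+9))*(((2*9)*(y*7))*((0+7)+(z+x))))*((((0+6)*(7+z))*y)+(((4+7)+(6+6))+((9*y)+(8*y)))))
Step 1: at LLLL: (1+0) -> 1; overall: (((((1+0)+(7+y))+(1+9))*(((2*9)*(y*7))*((0+7)+(z+x))))*((((0+6)*(7+z))*y)+(((4+7)+(6+6))+((9*y)+(8*y))))) -> ((((1+(7+y))+(1+9))*(((2*9)*(y*7))*((0+7)+(z+x))))*((((0+6)*(7+z))*y)+(((4+7)+(6+6))+((9*y)+(8*y)))))
Step 2: at LLR: (1+9) -> 10; overall: ((((1+(7+y))+(1+9))*(((2*9)*(y*7))*((0+7)+(z+x))))*((((0+6)*(7+z))*y)+(((4+7)+(6+6))+((9*y)+(8*y))))) -> ((((1+(7+y))+10)*(((2*9)*(y*7))*((0+7)+(z+x))))*((((0+6)*(7+z))*y)+(((4+7)+(6+6))+((9*y)+(8*y)))))
Step 3: at LRLL: (2*9) -> 18; overall: ((((1+(7+y))+10)*(((2*9)*(y*7))*((0+7)+(z+x))))*((((0+6)*(7+z))*y)+(((4+7)+(6+6))+((9*y)+(8*y))))) -> ((((1+(7+y))+10)*((18*(y*7))*((0+7)+(z+x))))*((((0+6)*(7+z))*y)+(((4+7)+(6+6))+((9*y)+(8*y)))))
Step 4: at LRRL: (0+7) -> 7; overall: ((((1+(7+y))+10)*((18*(y*7))*((0+7)+(z+x))))*((((0+6)*(7+z))*y)+(((4+7)+(6+6))+((9*y)+(8*y))))) -> ((((1+(7+y))+10)*((18*(y*7))*(7+(z+x))))*((((0+6)*(7+z))*y)+(((4+7)+(6+6))+((9*y)+(8*y)))))
Step 5: at RLLL: (0+6) -> 6; overall: ((((1+(7+y))+10)*((18*(y*7))*(7+(z+x))))*((((0+6)*(7+z))*y)+(((4+7)+(6+6))+((9*y)+(8*y))))) -> ((((1+(7+y))+10)*((18*(y*7))*(7+(z+x))))*(((6*(7+z))*y)+(((4+7)+(6+6))+((9*y)+(8*y)))))
Step 6: at RRLL: (4+7) -> 11; overall: ((((1+(7+y))+10)*((18*(y*7))*(7+(z+x))))*(((6*(7+z))*y)+(((4+7)+(6+6))+((9*y)+(8*y))))) -> ((((1+(7+y))+10)*((18*(y*7))*(7+(z+x))))*(((6*(7+z))*y)+((11+(6+6))+((9*y)+(8*y)))))
Step 7: at RRLR: (6+6) -> 12; overall: ((((1+(7+y))+10)*((18*(y*7))*(7+(z+x))))*(((6*(7+z))*y)+((11+(6+6))+((9*y)+(8*y))))) -> ((((1+(7+y))+10)*((18*(y*7))*(7+(z+x))))*(((6*(7+z))*y)+((11+12)+((9*y)+(8*y)))))
Step 8: at RRL: (11+12) -> 23; overall: ((((1+(7+y))+10)*((18*(y*7))*(7+(z+x))))*(((6*(7+z))*y)+((11+12)+((9*y)+(8*y))))) -> ((((1+(7+y))+10)*((18*(y*7))*(7+(z+x))))*(((6*(7+z))*y)+(23+((9*y)+(8*y)))))
Fixed point: ((((1+(7+y))+10)*((18*(y*7))*(7+(z+x))))*(((6*(7+z))*y)+(23+((9*y)+(8*y)))))

Answer: ((((1+(7+y))+10)*((18*(y*7))*(7+(z+x))))*(((6*(7+z))*y)+(23+((9*y)+(8*y)))))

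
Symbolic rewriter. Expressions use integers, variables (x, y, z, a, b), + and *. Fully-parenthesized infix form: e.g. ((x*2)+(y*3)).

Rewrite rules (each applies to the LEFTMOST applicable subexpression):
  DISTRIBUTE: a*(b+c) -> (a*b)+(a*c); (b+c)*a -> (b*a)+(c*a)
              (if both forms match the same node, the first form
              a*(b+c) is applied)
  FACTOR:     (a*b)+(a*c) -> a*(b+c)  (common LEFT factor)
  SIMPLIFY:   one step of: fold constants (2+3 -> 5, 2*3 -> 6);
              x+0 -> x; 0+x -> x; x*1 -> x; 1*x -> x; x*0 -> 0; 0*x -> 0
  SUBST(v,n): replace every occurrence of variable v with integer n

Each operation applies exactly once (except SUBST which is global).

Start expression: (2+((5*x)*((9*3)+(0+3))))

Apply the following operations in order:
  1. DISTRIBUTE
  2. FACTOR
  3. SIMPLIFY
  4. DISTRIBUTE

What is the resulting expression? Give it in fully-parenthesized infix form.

Answer: (2+(((5*x)*27)+((5*x)*(0+3))))

Derivation:
Start: (2+((5*x)*((9*3)+(0+3))))
Apply DISTRIBUTE at R (target: ((5*x)*((9*3)+(0+3)))): (2+((5*x)*((9*3)+(0+3)))) -> (2+(((5*x)*(9*3))+((5*x)*(0+3))))
Apply FACTOR at R (target: (((5*x)*(9*3))+((5*x)*(0+3)))): (2+(((5*x)*(9*3))+((5*x)*(0+3)))) -> (2+((5*x)*((9*3)+(0+3))))
Apply SIMPLIFY at RRL (target: (9*3)): (2+((5*x)*((9*3)+(0+3)))) -> (2+((5*x)*(27+(0+3))))
Apply DISTRIBUTE at R (target: ((5*x)*(27+(0+3)))): (2+((5*x)*(27+(0+3)))) -> (2+(((5*x)*27)+((5*x)*(0+3))))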